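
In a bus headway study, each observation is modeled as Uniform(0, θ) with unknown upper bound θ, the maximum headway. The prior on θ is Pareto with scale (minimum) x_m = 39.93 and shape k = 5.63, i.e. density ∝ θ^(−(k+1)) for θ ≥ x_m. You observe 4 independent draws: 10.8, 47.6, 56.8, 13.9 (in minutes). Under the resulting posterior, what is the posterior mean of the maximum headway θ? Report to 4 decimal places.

63.3817

A Pareto(scale x_m, shape k) prior on the upper bound θ of Uniform(0, θ) is conjugate: posterior is Pareto(max(x_m, max xᵢ), k + n).
Sample maximum = 56.8; prior scale x_m = 39.93 → posterior scale = max = 56.80.
Posterior shape = 5.63 + 4 = 9.63.
E[θ|data] = k·x_m/(k−1) = 9.63·56.80/8.63 = 63.3817.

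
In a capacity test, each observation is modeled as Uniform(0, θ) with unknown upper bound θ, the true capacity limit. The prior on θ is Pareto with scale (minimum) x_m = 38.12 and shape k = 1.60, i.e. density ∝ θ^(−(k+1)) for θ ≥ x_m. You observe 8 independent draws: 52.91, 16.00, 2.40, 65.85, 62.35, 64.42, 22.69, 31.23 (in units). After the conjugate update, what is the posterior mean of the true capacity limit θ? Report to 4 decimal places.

A Pareto(scale x_m, shape k) prior on the upper bound θ of Uniform(0, θ) is conjugate: posterior is Pareto(max(x_m, max xᵢ), k + n).
Sample maximum = 65.85; prior scale x_m = 38.12 → posterior scale = max = 65.85.
Posterior shape = 1.60 + 8 = 9.60.
E[θ|data] = k·x_m/(k−1) = 9.60·65.85/8.60 = 73.5070.

73.5070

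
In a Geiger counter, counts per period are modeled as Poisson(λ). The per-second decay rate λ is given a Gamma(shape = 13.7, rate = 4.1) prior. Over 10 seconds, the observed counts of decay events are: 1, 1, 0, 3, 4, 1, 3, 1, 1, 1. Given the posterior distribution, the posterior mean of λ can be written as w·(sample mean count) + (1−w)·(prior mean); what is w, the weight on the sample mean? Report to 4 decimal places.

0.7092

With a Gamma(shape α, rate β) prior, the Poisson likelihood is conjugate: the posterior is Gamma(α + ΣXᵢ, β + n).
Posterior mean = (α₀+S)/(β₀+n) = [n/(β₀+n)]·(S/n) + [β₀/(β₀+n)]·(α₀/β₀), so only n and β₀ enter the weight.
Weight on data w = n/(β₀+n) = 10/(4.1+10) = 10/14.1 = 0.7092.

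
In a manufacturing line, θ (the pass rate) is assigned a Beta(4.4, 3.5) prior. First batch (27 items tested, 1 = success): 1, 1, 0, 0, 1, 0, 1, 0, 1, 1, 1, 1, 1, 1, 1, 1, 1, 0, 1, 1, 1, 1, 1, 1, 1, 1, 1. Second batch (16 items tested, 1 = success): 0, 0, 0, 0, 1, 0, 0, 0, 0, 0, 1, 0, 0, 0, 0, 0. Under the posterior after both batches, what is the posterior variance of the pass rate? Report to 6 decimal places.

The Beta prior is conjugate to a Binomial/Bernoulli likelihood; the update adds successes to α and failures to β.
After batch 1: Beta(4.4+22, 3.5+5) = Beta(26.4, 8.5).
After batch 2: Beta(26.4+2, 8.5+14) = Beta(28.4, 22.5).
Var = αβ/((α+β)²(α+β+1)) = 28.4·22.5/(50.9²·51.9) = 0.004752.

0.004752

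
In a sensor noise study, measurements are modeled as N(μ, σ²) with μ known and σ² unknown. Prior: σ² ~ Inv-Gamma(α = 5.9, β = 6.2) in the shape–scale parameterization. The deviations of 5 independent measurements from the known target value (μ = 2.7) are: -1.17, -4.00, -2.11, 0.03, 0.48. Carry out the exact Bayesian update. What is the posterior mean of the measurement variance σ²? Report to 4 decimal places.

With known mean μ and an Inverse-Gamma(α, β) prior on σ², the Normal likelihood is conjugate: posterior is Inv-Gamma(α + n/2, β + Σ(xᵢ−μ)²/2).
Σ(xᵢ−μ)² = (-1.17)² + (-4.00)² + (-2.11)² + (0.03)² + (0.48)² = 22.0523.
Posterior: Inv-Gamma(5.9 + 5/2, 6.2 + 22.0523/2) = Inv-Gamma(8.40, 17.22615).
E[σ²|data] = β/(α−1) = 17.22615/7.40 = 2.3279.

2.3279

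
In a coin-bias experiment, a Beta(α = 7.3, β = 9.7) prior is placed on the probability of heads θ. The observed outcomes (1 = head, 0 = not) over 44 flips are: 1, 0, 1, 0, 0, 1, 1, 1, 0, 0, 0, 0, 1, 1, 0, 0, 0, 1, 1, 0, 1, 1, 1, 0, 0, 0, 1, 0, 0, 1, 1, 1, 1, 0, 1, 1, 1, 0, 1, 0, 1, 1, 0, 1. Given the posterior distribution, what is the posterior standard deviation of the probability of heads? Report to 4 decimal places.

The Beta prior is conjugate to a Binomial/Bernoulli likelihood; the update adds successes to α and failures to β.
Posterior: Beta(α+k, β+n−k) = Beta(7.3+24, 9.7+20) = Beta(31.3, 29.7).
Var = αβ/((α+β)²(α+β+1)) = 31.3·29.7/(61.0²·62.0) = 0.00402948; SD = √0.00402948 = 0.0635.

0.0635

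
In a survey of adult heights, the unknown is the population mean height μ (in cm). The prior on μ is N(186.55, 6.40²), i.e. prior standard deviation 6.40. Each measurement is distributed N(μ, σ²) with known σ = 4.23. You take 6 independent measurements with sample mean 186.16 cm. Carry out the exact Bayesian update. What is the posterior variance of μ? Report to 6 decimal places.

2.779765

For Normal data with known variance σ², a Normal(μ₀, σ₀²) prior on μ is conjugate. Posterior precision = 1/σ₀² + n/σ²; posterior mean is the precision-weighted average of μ₀ and x̄.
σ₀² = 6.40² = 40.96, σ² = 4.23² = 17.8929; σ² + n·σ₀² = 17.8929 + 6·40.96 = 263.6529.
Posterior precision = 1/σ₀² + n/σ² = 1/40.96 + 6/17.8929 = (σ² + n·σ₀²)/(σ₀²σ²) = 263.6529/(40.96·17.8929); posterior variance σₙ² = σ₀²σ²/(σ² + n·σ₀²) = 40.96·17.8929/263.6529 = 2.779765.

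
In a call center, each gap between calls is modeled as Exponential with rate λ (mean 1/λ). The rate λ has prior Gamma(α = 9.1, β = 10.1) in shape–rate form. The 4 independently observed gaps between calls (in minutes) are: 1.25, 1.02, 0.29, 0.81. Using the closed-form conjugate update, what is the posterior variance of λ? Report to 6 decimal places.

With a Gamma(shape α, rate β) prior on the exponential rate λ, the posterior after n observations with total T = Σxᵢ is Gamma(α+n, β+T).
Sum of observations T = 3.37 minutes; n = 4.
Posterior: Gamma(9.1+4, 10.1+3.37) = Gamma(13.1, 13.47).
Var = α/β² = 0.072200.

0.072200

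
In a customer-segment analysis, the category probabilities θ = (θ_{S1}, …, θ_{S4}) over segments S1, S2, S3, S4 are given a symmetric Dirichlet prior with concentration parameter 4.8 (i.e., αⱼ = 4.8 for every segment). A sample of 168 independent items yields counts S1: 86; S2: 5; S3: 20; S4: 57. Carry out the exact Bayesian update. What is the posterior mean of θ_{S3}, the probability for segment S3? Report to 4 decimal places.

The Dirichlet prior is conjugate to the Multinomial likelihood: each posterior αⱼ = prior αⱼ + observed count nⱼ.
Posterior concentration: (90.8, 9.8, 24.8, 61.8), total = 187.2.
E[θ_{S3}|data] = α_{S3}/Σα = 24.8/187.2 = 0.1325.

0.1325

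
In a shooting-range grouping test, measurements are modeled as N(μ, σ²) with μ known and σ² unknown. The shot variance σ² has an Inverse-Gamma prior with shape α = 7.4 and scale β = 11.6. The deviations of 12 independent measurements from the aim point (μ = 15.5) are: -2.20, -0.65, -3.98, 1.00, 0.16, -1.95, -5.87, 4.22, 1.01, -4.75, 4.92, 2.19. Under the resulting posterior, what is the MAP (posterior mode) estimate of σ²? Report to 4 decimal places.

With known mean μ and an Inverse-Gamma(α, β) prior on σ², the Normal likelihood is conjugate: posterior is Inv-Gamma(α + n/2, β + Σ(xᵢ−μ)²/2).
Σ(xᵢ−μ)² = (-2.20)² + (-0.65)² + (-3.98)² + (1.00)² + (0.16)² + (-1.95)² + (-5.87)² + (4.22)² + (1.01)² + (-4.75)² + (4.92)² + (2.19)² = 130.7814.
Posterior: Inv-Gamma(7.4 + 12/2, 11.6 + 130.7814/2) = Inv-Gamma(13.40, 76.99070).
Mode = β/(α+1) = 76.99070/14.40 = 5.3466.

5.3466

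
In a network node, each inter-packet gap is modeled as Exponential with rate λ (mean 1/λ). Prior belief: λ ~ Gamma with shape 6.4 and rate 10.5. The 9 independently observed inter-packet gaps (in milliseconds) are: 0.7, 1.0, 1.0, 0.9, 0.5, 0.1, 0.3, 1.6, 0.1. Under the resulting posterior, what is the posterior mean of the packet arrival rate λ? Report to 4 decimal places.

0.9222

With a Gamma(shape α, rate β) prior on the exponential rate λ, the posterior after n observations with total T = Σxᵢ is Gamma(α+n, β+T).
Sum of observations T = 6.2 milliseconds; n = 9.
Posterior: Gamma(6.4+9, 10.5+6.2) = Gamma(15.4, 16.7).
Posterior mean of λ = α/β = 15.4/16.7 = 0.9222.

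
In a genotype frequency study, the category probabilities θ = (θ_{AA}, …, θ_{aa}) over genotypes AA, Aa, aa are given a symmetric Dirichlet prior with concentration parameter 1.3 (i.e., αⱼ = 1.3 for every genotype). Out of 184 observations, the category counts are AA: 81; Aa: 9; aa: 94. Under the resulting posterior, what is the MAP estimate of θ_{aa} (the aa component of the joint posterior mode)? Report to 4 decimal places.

0.5100

The Dirichlet prior is conjugate to the Multinomial likelihood: each posterior αⱼ = prior αⱼ + observed count nⱼ.
Posterior concentration: (82.3, 10.3, 95.3), total = 187.9.
Joint mode component: (α_{aa}−1)/(Σα−K) = 94.3/184.9 = 0.5100.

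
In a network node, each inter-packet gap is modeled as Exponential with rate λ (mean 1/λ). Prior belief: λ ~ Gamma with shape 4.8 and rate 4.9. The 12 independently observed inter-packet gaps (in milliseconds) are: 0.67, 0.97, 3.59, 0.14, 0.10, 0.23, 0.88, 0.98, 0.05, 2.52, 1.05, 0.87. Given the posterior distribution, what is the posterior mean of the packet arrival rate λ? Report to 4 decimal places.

0.9912

With a Gamma(shape α, rate β) prior on the exponential rate λ, the posterior after n observations with total T = Σxᵢ is Gamma(α+n, β+T).
Sum of observations T = 12.05 milliseconds; n = 12.
Posterior: Gamma(4.8+12, 4.9+12.05) = Gamma(16.8, 16.95).
Posterior mean of λ = α/β = 16.8/16.95 = 0.9912.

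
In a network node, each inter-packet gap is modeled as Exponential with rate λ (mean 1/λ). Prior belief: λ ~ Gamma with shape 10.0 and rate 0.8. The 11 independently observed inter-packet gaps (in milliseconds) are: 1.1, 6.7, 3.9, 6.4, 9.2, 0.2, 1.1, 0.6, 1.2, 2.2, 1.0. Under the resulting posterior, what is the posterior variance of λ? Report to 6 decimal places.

0.017746

With a Gamma(shape α, rate β) prior on the exponential rate λ, the posterior after n observations with total T = Σxᵢ is Gamma(α+n, β+T).
Sum of observations T = 33.6 milliseconds; n = 11.
Posterior: Gamma(10.0+11, 0.8+33.6) = Gamma(21.0, 34.4).
Var = α/β² = 0.017746.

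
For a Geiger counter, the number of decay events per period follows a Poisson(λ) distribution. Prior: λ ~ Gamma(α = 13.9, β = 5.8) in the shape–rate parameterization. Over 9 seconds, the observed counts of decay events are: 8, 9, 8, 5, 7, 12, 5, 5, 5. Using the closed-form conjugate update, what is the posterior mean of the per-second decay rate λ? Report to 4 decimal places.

With a Gamma(shape α, rate β) prior, the Poisson likelihood is conjugate: the posterior is Gamma(α + ΣXᵢ, β + n).
Sum of counts S = 64 over n = 9 seconds.
Posterior: Gamma(α+S, β+n) = Gamma(13.9+64, 5.8+9) = Gamma(77.9, 14.8).
Posterior mean = α/β = 77.9/14.8 = 5.2635.

5.2635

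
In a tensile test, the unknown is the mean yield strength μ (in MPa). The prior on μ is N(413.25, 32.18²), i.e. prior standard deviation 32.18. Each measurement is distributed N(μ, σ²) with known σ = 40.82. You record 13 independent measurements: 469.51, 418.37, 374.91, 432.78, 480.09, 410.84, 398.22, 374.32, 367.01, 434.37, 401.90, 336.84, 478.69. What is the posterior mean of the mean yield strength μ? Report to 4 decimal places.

413.6333

For Normal data with known variance σ², a Normal(μ₀, σ₀²) prior on μ is conjugate. Posterior precision = 1/σ₀² + n/σ²; posterior mean is the precision-weighted average of μ₀ and x̄.
Σxᵢ = 469.51 + 418.37 + 374.91 + 432.78 + 480.09 + 410.84 + 398.22 + 374.32 + 367.01 + 434.37 + 401.90 + 336.84 + 478.69 = 5377.85, so n·x̄ = 5377.85.
σ₀² = 32.18² = 1035.5524, σ² = 40.82² = 1666.2724; σ² + n·σ₀² = 1666.2724 + 13·1035.5524 = 15128.4536.
Posterior mean = (μ₀/σ₀² + n·x̄/σ²)/(1/σ₀² + n/σ²) = (σ²·μ₀ + σ₀²·n·x̄)/(σ² + n·σ₀²) = (1666.2724·413.25 + 1035.5524·5377.85)/15128.4536 = 6257632.54364/15128.4536 = 413.6333.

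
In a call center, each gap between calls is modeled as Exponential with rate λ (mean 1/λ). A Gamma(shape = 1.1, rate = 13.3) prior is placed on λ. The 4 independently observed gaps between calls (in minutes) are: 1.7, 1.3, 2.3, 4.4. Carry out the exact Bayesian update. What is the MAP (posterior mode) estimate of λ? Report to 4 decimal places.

With a Gamma(shape α, rate β) prior on the exponential rate λ, the posterior after n observations with total T = Σxᵢ is Gamma(α+n, β+T).
Sum of observations T = 9.7 minutes; n = 4.
Posterior: Gamma(1.1+4, 13.3+9.7) = Gamma(5.1, 23.0).
Mode = (α−1)/β = 0.1783.

0.1783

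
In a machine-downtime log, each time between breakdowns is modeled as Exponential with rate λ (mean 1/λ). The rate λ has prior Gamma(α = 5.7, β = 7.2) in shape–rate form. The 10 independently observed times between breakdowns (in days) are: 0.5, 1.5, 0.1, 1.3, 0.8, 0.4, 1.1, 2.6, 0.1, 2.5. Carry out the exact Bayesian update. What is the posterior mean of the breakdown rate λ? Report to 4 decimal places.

0.8674

With a Gamma(shape α, rate β) prior on the exponential rate λ, the posterior after n observations with total T = Σxᵢ is Gamma(α+n, β+T).
Sum of observations T = 10.9 days; n = 10.
Posterior: Gamma(5.7+10, 7.2+10.9) = Gamma(15.7, 18.1).
Posterior mean of λ = α/β = 15.7/18.1 = 0.8674.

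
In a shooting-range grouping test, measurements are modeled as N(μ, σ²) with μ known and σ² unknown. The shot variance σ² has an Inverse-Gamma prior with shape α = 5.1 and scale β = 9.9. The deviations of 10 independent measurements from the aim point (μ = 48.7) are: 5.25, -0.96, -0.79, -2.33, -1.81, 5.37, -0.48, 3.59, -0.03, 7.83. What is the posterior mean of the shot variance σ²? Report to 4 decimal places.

With known mean μ and an Inverse-Gamma(α, β) prior on σ², the Normal likelihood is conjugate: posterior is Inv-Gamma(α + n/2, β + Σ(xᵢ−μ)²/2).
Σ(xᵢ−μ)² = (5.25)² + (-0.96)² + (-0.79)² + (-2.33)² + (-1.81)² + (5.37)² + (-0.48)² + (3.59)² + (-0.03)² + (7.83)² = 141.0784.
Posterior: Inv-Gamma(5.1 + 10/2, 9.9 + 141.0784/2) = Inv-Gamma(10.10, 80.43920).
E[σ²|data] = β/(α−1) = 80.43920/9.10 = 8.8395.

8.8395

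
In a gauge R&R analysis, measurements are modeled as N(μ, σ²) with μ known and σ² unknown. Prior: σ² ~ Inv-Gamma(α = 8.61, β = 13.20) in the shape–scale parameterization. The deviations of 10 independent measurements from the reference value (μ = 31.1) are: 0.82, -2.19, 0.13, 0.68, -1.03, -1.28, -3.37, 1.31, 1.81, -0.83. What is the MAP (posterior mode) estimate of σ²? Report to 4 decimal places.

1.7825

With known mean μ and an Inverse-Gamma(α, β) prior on σ², the Normal likelihood is conjugate: posterior is Inv-Gamma(α + n/2, β + Σ(xᵢ−μ)²/2).
Σ(xᵢ−μ)² = (0.82)² + (-2.19)² + (0.13)² + (0.68)² + (-1.03)² + (-1.28)² + (-3.37)² + (1.31)² + (1.81)² + (-0.83)² = 25.6851.
Posterior: Inv-Gamma(8.61 + 10/2, 13.20 + 25.6851/2) = Inv-Gamma(13.61, 26.04255).
Mode = β/(α+1) = 26.04255/14.61 = 1.7825.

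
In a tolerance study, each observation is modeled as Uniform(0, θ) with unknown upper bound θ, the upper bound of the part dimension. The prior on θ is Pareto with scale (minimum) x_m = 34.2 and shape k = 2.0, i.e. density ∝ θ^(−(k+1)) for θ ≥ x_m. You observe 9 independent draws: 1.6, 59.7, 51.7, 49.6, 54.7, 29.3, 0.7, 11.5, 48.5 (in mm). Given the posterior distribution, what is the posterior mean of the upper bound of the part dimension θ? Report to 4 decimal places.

A Pareto(scale x_m, shape k) prior on the upper bound θ of Uniform(0, θ) is conjugate: posterior is Pareto(max(x_m, max xᵢ), k + n).
Sample maximum = 59.7; prior scale x_m = 34.2 → posterior scale = max = 59.7.
Posterior shape = 2.0 + 9 = 11.0.
E[θ|data] = k·x_m/(k−1) = 11.0·59.7/10.0 = 65.6700.

65.6700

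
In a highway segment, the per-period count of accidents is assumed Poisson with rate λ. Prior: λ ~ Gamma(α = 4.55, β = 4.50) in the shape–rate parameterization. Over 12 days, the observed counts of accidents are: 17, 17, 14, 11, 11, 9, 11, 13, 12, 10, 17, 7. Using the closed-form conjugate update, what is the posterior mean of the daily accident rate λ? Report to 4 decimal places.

9.3061

With a Gamma(shape α, rate β) prior, the Poisson likelihood is conjugate: the posterior is Gamma(α + ΣXᵢ, β + n).
Sum of counts S = 149 over n = 12 days.
Posterior: Gamma(α+S, β+n) = Gamma(4.55+149, 4.50+12) = Gamma(153.55, 16.50).
Posterior mean = α/β = 153.55/16.50 = 9.3061.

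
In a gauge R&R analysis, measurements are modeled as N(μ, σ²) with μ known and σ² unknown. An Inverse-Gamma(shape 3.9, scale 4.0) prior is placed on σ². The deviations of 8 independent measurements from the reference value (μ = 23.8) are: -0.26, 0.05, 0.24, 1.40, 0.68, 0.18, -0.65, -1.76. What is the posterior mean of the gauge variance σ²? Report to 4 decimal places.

With known mean μ and an Inverse-Gamma(α, β) prior on σ², the Normal likelihood is conjugate: posterior is Inv-Gamma(α + n/2, β + Σ(xᵢ−μ)²/2).
Σ(xᵢ−μ)² = (-0.26)² + (0.05)² + (0.24)² + (1.40)² + (0.68)² + (0.18)² + (-0.65)² + (-1.76)² = 6.1026.
Posterior: Inv-Gamma(3.9 + 8/2, 4.0 + 6.1026/2) = Inv-Gamma(7.90, 7.05130).
E[σ²|data] = β/(α−1) = 7.05130/6.90 = 1.0219.

1.0219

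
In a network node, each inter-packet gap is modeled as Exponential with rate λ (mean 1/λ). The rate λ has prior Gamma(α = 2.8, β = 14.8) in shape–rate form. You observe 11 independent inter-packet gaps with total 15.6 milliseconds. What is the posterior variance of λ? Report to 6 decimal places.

With a Gamma(shape α, rate β) prior on the exponential rate λ, the posterior after n observations with total T = Σxᵢ is Gamma(α+n, β+T).
Posterior: Gamma(2.8+11, 14.8+15.6) = Gamma(13.8, 30.4).
Var = α/β² = 0.014932.

0.014932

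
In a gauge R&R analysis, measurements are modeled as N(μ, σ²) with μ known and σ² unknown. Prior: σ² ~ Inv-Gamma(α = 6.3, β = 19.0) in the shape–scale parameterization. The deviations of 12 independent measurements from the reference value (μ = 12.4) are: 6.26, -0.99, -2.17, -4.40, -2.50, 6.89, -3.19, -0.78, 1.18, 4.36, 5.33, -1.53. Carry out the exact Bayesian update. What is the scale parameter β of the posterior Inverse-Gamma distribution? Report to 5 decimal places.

108.94750

With known mean μ and an Inverse-Gamma(α, β) prior on σ², the Normal likelihood is conjugate: posterior is Inv-Gamma(α + n/2, β + Σ(xᵢ−μ)²/2).
Σ(xᵢ−μ)² = (6.26)² + (-0.99)² + (-2.17)² + (-4.40)² + (-2.50)² + (6.89)² + (-3.19)² + (-0.78)² + (1.18)² + (4.36)² + (5.33)² + (-1.53)² = 179.8950.
Posterior: Inv-Gamma(6.3 + 12/2, 19.0 + 179.8950/2) = Inv-Gamma(12.30, 108.94750).
Posterior β = 108.94750.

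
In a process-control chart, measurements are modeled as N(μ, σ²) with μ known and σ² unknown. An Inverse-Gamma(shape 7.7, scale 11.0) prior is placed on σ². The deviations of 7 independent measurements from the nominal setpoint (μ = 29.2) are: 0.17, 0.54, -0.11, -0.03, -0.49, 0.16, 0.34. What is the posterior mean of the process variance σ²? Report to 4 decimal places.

1.1135

With known mean μ and an Inverse-Gamma(α, β) prior on σ², the Normal likelihood is conjugate: posterior is Inv-Gamma(α + n/2, β + Σ(xᵢ−μ)²/2).
Σ(xᵢ−μ)² = (0.17)² + (0.54)² + (-0.11)² + (-0.03)² + (-0.49)² + (0.16)² + (0.34)² = 0.7148.
Posterior: Inv-Gamma(7.7 + 7/2, 11.0 + 0.7148/2) = Inv-Gamma(11.20, 11.35740).
E[σ²|data] = β/(α−1) = 11.35740/10.20 = 1.1135.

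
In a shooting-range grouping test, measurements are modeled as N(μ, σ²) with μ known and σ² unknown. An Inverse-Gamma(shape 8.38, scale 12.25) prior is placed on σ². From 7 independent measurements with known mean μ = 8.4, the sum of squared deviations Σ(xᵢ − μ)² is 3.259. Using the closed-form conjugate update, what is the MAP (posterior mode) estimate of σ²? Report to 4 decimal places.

1.0776

With known mean μ and an Inverse-Gamma(α, β) prior on σ², the Normal likelihood is conjugate: posterior is Inv-Gamma(α + n/2, β + Σ(xᵢ−μ)²/2).
Posterior: Inv-Gamma(8.38 + 7/2, 12.25 + 3.259/2) = Inv-Gamma(11.88, 13.8795).
Mode = β/(α+1) = 13.8795/12.88 = 1.0776.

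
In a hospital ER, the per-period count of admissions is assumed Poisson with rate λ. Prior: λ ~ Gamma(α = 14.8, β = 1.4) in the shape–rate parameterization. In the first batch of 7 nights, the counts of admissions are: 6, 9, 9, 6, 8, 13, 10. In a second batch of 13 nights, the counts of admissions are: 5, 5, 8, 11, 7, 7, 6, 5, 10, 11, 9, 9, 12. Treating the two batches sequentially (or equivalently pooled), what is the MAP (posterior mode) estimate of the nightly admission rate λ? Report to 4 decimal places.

8.4019

With a Gamma(shape α, rate β) prior, the Poisson likelihood is conjugate: the posterior is Gamma(α + ΣXᵢ, β + n).
Batch 1: sum of counts S = 61 over n = 7 nights.
After batch 1: Gamma(α+S, β+n) = Gamma(14.8+61, 1.4+7) = Gamma(75.8, 8.4).
Batch 2: sum of counts S = 105 over n = 13 nights.
After batch 2: Gamma(α+S, β+n) = Gamma(75.8+105, 8.4+13) = Gamma(180.8, 21.4).
Mode of Gamma(α,β) for α≥1 is (α−1)/β = 179.8/21.4 = 8.4019.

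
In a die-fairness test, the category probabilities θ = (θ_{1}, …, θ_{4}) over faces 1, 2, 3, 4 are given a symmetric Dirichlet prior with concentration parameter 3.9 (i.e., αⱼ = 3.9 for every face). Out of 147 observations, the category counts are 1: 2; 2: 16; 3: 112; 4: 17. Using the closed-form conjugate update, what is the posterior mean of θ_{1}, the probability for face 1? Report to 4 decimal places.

The Dirichlet prior is conjugate to the Multinomial likelihood: each posterior αⱼ = prior αⱼ + observed count nⱼ.
Posterior concentration: (5.9, 19.9, 115.9, 20.9), total = 162.6.
E[θ_{1}|data] = α_{1}/Σα = 5.9/162.6 = 0.0363.

0.0363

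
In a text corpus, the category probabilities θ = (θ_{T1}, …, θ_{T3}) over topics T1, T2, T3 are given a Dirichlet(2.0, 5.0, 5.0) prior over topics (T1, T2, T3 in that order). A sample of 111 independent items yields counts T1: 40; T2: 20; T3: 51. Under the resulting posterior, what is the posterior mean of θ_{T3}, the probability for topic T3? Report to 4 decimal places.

0.4553

The Dirichlet prior is conjugate to the Multinomial likelihood: each posterior αⱼ = prior αⱼ + observed count nⱼ.
Posterior concentration: (42.0, 25.0, 56.0), total = 123.0.
E[θ_{T3}|data] = α_{T3}/Σα = 56.0/123.0 = 0.4553.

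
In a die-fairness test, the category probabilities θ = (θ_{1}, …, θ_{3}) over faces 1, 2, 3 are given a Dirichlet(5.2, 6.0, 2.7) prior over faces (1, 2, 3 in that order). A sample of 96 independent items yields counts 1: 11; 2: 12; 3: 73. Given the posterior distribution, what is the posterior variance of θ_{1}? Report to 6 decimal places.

0.001133

The Dirichlet prior is conjugate to the Multinomial likelihood: each posterior αⱼ = prior αⱼ + observed count nⱼ.
Posterior concentration: (16.2, 18.0, 75.7), total = 109.9.
Var[θ_j] = α_j(Σα−α_j)/((Σα)²(Σα+1)) = 16.2·93.7/(109.9²·110.9) = 0.001133.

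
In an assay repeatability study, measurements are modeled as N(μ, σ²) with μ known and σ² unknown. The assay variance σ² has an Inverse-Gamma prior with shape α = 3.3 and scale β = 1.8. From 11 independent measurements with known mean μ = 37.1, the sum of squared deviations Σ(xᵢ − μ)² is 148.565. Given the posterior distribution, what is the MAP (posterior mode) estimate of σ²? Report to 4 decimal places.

With known mean μ and an Inverse-Gamma(α, β) prior on σ², the Normal likelihood is conjugate: posterior is Inv-Gamma(α + n/2, β + Σ(xᵢ−μ)²/2).
Posterior: Inv-Gamma(3.3 + 11/2, 1.8 + 148.565/2) = Inv-Gamma(8.80, 76.0825).
Mode = β/(α+1) = 76.0825/9.80 = 7.7635.

7.7635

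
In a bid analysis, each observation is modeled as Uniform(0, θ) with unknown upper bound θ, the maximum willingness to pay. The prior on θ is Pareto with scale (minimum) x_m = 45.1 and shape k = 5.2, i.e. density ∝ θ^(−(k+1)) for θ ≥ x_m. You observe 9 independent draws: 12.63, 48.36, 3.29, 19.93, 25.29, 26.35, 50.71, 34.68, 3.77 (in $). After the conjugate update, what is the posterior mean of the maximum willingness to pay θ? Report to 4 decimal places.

54.5517

A Pareto(scale x_m, shape k) prior on the upper bound θ of Uniform(0, θ) is conjugate: posterior is Pareto(max(x_m, max xᵢ), k + n).
Sample maximum = 50.71; prior scale x_m = 45.1 → posterior scale = max = 50.71.
Posterior shape = 5.2 + 9 = 14.2.
E[θ|data] = k·x_m/(k−1) = 14.2·50.71/13.2 = 54.5517.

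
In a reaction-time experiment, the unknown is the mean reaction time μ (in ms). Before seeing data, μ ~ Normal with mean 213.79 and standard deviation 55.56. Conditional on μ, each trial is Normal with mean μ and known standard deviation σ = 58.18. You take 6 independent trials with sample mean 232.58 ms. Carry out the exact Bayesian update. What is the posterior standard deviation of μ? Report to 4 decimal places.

21.8399

For Normal data with known variance σ², a Normal(μ₀, σ₀²) prior on μ is conjugate. Posterior precision = 1/σ₀² + n/σ²; posterior mean is the precision-weighted average of μ₀ and x̄.
σ₀² = 55.56² = 3086.9136, σ² = 58.18² = 3384.9124; σ² + n·σ₀² = 3384.9124 + 6·3086.9136 = 21906.394.
Posterior precision = 1/σ₀² + n/σ² = 1/3086.9136 + 6/3384.9124 = (σ² + n·σ₀²)/(σ₀²σ²) = 21906.394/(3086.9136·3384.9124); posterior variance σₙ² = σ₀²σ²/(σ² + n·σ₀²) = 3086.9136·3384.9124/21906.394 = 476.980927.
Posterior SD = √σₙ² = √(3086.9136·3384.9124/21906.394) = 21.8399.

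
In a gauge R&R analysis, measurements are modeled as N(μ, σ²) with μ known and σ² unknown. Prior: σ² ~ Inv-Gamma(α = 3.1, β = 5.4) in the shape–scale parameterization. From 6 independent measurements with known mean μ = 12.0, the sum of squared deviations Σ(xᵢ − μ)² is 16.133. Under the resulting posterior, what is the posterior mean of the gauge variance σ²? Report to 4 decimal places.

With known mean μ and an Inverse-Gamma(α, β) prior on σ², the Normal likelihood is conjugate: posterior is Inv-Gamma(α + n/2, β + Σ(xᵢ−μ)²/2).
Posterior: Inv-Gamma(3.1 + 6/2, 5.4 + 16.133/2) = Inv-Gamma(6.10, 13.4665).
E[σ²|data] = β/(α−1) = 13.4665/5.10 = 2.6405.

2.6405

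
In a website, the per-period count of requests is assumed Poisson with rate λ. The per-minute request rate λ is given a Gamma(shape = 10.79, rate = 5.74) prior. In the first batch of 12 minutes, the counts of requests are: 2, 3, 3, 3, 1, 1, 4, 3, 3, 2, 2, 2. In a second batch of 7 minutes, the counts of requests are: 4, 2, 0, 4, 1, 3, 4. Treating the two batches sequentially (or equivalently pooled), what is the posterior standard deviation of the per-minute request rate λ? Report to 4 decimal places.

With a Gamma(shape α, rate β) prior, the Poisson likelihood is conjugate: the posterior is Gamma(α + ΣXᵢ, β + n).
Batch 1: sum of counts S = 29 over n = 12 minutes.
After batch 1: Gamma(α+S, β+n) = Gamma(10.79+29, 5.74+12) = Gamma(39.79, 17.74).
Batch 2: sum of counts S = 18 over n = 7 minutes.
After batch 2: Gamma(α+S, β+n) = Gamma(39.79+18, 17.74+7) = Gamma(57.79, 24.74).
SD = √α/β = √57.79/24.74 = 0.3073.

0.3073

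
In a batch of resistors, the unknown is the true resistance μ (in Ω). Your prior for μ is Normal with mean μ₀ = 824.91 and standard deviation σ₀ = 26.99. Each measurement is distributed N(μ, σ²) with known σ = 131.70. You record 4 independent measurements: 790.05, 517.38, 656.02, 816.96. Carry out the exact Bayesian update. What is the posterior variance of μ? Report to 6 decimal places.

For Normal data with known variance σ², a Normal(μ₀, σ₀²) prior on μ is conjugate. Posterior precision = 1/σ₀² + n/σ²; posterior mean is the precision-weighted average of μ₀ and x̄.
σ₀² = 26.99² = 728.4601, σ² = 131.70² = 17344.89; σ² + n·σ₀² = 17344.89 + 4·728.4601 = 20258.7304.
Posterior precision = 1/σ₀² + n/σ² = 1/728.4601 + 4/17344.89 = (σ² + n·σ₀²)/(σ₀²σ²) = 20258.7304/(728.4601·17344.89); posterior variance σₙ² = σ₀²σ²/(σ² + n·σ₀²) = 728.4601·17344.89/20258.7304 = 623.684706.

623.684706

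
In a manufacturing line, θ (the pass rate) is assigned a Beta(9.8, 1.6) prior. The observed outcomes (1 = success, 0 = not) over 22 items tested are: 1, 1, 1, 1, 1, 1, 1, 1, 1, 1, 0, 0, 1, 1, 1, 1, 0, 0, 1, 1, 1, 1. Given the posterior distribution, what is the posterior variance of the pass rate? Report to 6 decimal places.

The Beta prior is conjugate to a Binomial/Bernoulli likelihood; the update adds successes to α and failures to β.
Posterior: Beta(α+k, β+n−k) = Beta(9.8+18, 1.6+4) = Beta(27.8, 5.6).
Var = αβ/((α+β)²(α+β+1)) = 27.8·5.6/(33.4²·34.4) = 0.004057.

0.004057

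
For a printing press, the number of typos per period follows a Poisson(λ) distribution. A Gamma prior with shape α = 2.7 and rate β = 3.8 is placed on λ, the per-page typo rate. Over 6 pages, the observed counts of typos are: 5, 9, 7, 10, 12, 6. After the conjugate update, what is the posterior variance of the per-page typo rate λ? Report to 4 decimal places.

With a Gamma(shape α, rate β) prior, the Poisson likelihood is conjugate: the posterior is Gamma(α + ΣXᵢ, β + n).
Sum of counts S = 49 over n = 6 pages.
Posterior: Gamma(α+S, β+n) = Gamma(2.7+49, 3.8+6) = Gamma(51.7, 9.8).
Var = α/β² = 51.7/9.8² = 0.5383.

0.5383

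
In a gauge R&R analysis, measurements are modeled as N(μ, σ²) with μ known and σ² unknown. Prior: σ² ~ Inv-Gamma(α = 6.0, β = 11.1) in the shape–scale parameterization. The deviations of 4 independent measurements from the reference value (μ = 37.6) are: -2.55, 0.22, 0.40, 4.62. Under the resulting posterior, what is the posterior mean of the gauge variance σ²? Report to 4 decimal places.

3.5897

With known mean μ and an Inverse-Gamma(α, β) prior on σ², the Normal likelihood is conjugate: posterior is Inv-Gamma(α + n/2, β + Σ(xᵢ−μ)²/2).
Σ(xᵢ−μ)² = (-2.55)² + (0.22)² + (0.40)² + (4.62)² = 28.0553.
Posterior: Inv-Gamma(6.0 + 4/2, 11.1 + 28.0553/2) = Inv-Gamma(8.00, 25.12765).
E[σ²|data] = β/(α−1) = 25.12765/7.00 = 3.5897.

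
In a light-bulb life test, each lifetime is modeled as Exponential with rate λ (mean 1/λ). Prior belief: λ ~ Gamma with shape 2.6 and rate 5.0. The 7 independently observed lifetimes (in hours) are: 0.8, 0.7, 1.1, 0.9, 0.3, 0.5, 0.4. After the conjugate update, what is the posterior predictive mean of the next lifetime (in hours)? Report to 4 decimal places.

1.1279

With a Gamma(shape α, rate β) prior on the exponential rate λ, the posterior after n observations with total T = Σxᵢ is Gamma(α+n, β+T).
Sum of observations T = 4.7 hours; n = 7.
Posterior: Gamma(2.6+7, 5.0+4.7) = Gamma(9.6, 9.7).
The predictive distribution for the next observation is Lomax; its mean is β/(α−1) = 9.7/8.6 = 1.1279.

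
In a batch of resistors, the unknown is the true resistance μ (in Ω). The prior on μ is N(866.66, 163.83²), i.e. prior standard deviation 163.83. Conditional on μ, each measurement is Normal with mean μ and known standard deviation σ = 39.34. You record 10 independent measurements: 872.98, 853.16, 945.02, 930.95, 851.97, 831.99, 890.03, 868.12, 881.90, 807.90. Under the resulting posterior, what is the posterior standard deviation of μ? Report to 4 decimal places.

For Normal data with known variance σ², a Normal(μ₀, σ₀²) prior on μ is conjugate. Posterior precision = 1/σ₀² + n/σ²; posterior mean is the precision-weighted average of μ₀ and x̄.
σ₀² = 163.83² = 26840.2689, σ² = 39.34² = 1547.6356; σ² + n·σ₀² = 1547.6356 + 10·26840.2689 = 269950.3246.
Posterior precision = 1/σ₀² + n/σ² = 1/26840.2689 + 10/1547.6356 = (σ² + n·σ₀²)/(σ₀²σ²) = 269950.3246/(26840.2689·1547.6356); posterior variance σₙ² = σ₀²σ²/(σ² + n·σ₀²) = 26840.2689·1547.6356/269950.3246 = 153.876295.
Posterior SD = √σₙ² = √(26840.2689·1547.6356/269950.3246) = 12.4047.

12.4047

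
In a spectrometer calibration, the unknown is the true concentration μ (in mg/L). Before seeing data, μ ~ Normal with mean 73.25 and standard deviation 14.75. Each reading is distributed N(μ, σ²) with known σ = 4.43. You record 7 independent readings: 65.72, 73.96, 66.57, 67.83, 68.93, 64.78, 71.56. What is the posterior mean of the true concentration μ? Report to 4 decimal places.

68.5393

For Normal data with known variance σ², a Normal(μ₀, σ₀²) prior on μ is conjugate. Posterior precision = 1/σ₀² + n/σ²; posterior mean is the precision-weighted average of μ₀ and x̄.
Σxᵢ = 65.72 + 73.96 + 66.57 + 67.83 + 68.93 + 64.78 + 71.56 = 479.35, so n·x̄ = 479.35.
σ₀² = 14.75² = 217.5625, σ² = 4.43² = 19.6249; σ² + n·σ₀² = 19.6249 + 7·217.5625 = 1542.5624.
Posterior mean = (μ₀/σ₀² + n·x̄/σ²)/(1/σ₀² + n/σ²) = (σ²·μ₀ + σ₀²·n·x̄)/(σ² + n·σ₀²) = (19.6249·73.25 + 217.5625·479.35)/1542.5624 = 105726.1083/1542.5624 = 68.5393.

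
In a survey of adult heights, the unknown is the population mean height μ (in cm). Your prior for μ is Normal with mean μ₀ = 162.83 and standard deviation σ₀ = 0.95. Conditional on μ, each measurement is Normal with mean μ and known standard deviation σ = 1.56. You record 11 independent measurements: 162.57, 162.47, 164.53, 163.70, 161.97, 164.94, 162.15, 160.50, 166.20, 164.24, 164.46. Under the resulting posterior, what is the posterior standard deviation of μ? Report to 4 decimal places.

For Normal data with known variance σ², a Normal(μ₀, σ₀²) prior on μ is conjugate. Posterior precision = 1/σ₀² + n/σ²; posterior mean is the precision-weighted average of μ₀ and x̄.
σ₀² = 0.95² = 0.9025, σ² = 1.56² = 2.4336; σ² + n·σ₀² = 2.4336 + 11·0.9025 = 12.3611.
Posterior precision = 1/σ₀² + n/σ² = 1/0.9025 + 11/2.4336 = (σ² + n·σ₀²)/(σ₀²σ²) = 12.3611/(0.9025·2.4336); posterior variance σₙ² = σ₀²σ²/(σ² + n·σ₀²) = 0.9025·2.4336/12.3611 = 0.177680.
Posterior SD = √σₙ² = √(0.9025·2.4336/12.3611) = 0.4215.

0.4215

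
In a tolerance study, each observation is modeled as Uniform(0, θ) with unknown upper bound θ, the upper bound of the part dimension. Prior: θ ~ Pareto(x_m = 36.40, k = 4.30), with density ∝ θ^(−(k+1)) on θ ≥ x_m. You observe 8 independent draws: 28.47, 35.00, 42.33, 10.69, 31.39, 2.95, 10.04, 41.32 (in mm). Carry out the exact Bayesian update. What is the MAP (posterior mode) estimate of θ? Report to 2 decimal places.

42.33

A Pareto(scale x_m, shape k) prior on the upper bound θ of Uniform(0, θ) is conjugate: posterior is Pareto(max(x_m, max xᵢ), k + n).
Sample maximum = 42.33; prior scale x_m = 36.40 → posterior scale = max = 42.33.
Posterior shape = 4.30 + 8 = 12.30.
The Pareto density is decreasing on [x_m, ∞), so the mode is x_m = 42.33.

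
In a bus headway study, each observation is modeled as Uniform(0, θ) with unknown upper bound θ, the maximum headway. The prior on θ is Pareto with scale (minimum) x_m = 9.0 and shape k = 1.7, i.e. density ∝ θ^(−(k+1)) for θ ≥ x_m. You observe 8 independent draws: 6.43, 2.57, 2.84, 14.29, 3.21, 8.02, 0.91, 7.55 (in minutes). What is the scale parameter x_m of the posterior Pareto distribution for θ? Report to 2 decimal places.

14.29

A Pareto(scale x_m, shape k) prior on the upper bound θ of Uniform(0, θ) is conjugate: posterior is Pareto(max(x_m, max xᵢ), k + n).
Sample maximum = 14.29; prior scale x_m = 9.0 → posterior scale = max = 14.29.
Posterior shape = 1.7 + 8 = 9.7.
Posterior scale x_m = 14.29.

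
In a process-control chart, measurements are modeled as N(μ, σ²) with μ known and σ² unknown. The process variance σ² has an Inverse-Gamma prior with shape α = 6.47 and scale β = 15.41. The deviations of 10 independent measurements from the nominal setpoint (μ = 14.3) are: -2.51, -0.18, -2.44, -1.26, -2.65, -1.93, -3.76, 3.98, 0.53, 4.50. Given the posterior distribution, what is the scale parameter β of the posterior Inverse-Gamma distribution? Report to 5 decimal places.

With known mean μ and an Inverse-Gamma(α, β) prior on σ², the Normal likelihood is conjugate: posterior is Inv-Gamma(α + n/2, β + Σ(xᵢ−μ)²/2).
Σ(xᵢ−μ)² = (-2.51)² + (-0.18)² + (-2.44)² + (-1.26)² + (-2.65)² + (-1.93)² + (-3.76)² + (3.98)² + (0.53)² + (4.50)² = 75.1300.
Posterior: Inv-Gamma(6.47 + 10/2, 15.41 + 75.1300/2) = Inv-Gamma(11.47, 52.97500).
Posterior β = 52.97500.

52.97500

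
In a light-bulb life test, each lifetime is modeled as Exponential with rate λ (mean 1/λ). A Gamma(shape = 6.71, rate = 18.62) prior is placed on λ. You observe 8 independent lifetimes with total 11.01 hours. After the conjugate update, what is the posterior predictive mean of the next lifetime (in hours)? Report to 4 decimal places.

2.1612

With a Gamma(shape α, rate β) prior on the exponential rate λ, the posterior after n observations with total T = Σxᵢ is Gamma(α+n, β+T).
Posterior: Gamma(6.71+8, 18.62+11.01) = Gamma(14.71, 29.63).
The predictive distribution for the next observation is Lomax; its mean is β/(α−1) = 29.63/13.71 = 2.1612.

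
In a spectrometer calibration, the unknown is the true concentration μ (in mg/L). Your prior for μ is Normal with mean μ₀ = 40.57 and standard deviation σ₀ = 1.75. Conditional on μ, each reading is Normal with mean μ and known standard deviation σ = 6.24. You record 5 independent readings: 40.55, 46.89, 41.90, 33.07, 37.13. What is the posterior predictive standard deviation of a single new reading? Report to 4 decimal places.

6.4137

For Normal data with known variance σ², a Normal(μ₀, σ₀²) prior on μ is conjugate. Posterior precision = 1/σ₀² + n/σ²; posterior mean is the precision-weighted average of μ₀ and x̄.
σ₀² = 1.75² = 3.0625, σ² = 6.24² = 38.9376; σ² + n·σ₀² = 38.9376 + 5·3.0625 = 54.2501.
Posterior precision = 1/σ₀² + n/σ² = 1/3.0625 + 5/38.9376 = (σ² + n·σ₀²)/(σ₀²σ²) = 54.2501/(3.0625·38.9376); posterior variance σₙ² = σ₀²σ²/(σ² + n·σ₀²) = 3.0625·38.9376/54.2501 = 2.198086.
Predictive variance for one new observation = σₙ² + σ² = 3.0625·38.9376/54.2501 + 38.9376 = σ²·(σ₀² + 54.2501)/54.2501 = 38.9376·57.3126/54.2501 = 41.135686; SD = √(38.9376·57.3126/54.2501) = 6.4137.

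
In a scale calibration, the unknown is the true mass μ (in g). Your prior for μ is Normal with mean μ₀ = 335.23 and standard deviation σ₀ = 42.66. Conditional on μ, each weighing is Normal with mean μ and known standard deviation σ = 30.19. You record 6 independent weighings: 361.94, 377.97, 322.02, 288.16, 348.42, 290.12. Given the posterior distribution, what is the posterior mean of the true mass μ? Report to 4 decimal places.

331.7304

For Normal data with known variance σ², a Normal(μ₀, σ₀²) prior on μ is conjugate. Posterior precision = 1/σ₀² + n/σ²; posterior mean is the precision-weighted average of μ₀ and x̄.
Σxᵢ = 361.94 + 377.97 + 322.02 + 288.16 + 348.42 + 290.12 = 1988.63, so n·x̄ = 1988.63.
σ₀² = 42.66² = 1819.8756, σ² = 30.19² = 911.4361; σ² + n·σ₀² = 911.4361 + 6·1819.8756 = 11830.6897.
Posterior mean = (μ₀/σ₀² + n·x̄/σ²)/(1/σ₀² + n/σ²) = (σ²·μ₀ + σ₀²·n·x̄)/(σ² + n·σ₀²) = (911.4361·335.23 + 1819.8756·1988.63)/11830.6897 = 3924599.938231/11830.6897 = 331.7304.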